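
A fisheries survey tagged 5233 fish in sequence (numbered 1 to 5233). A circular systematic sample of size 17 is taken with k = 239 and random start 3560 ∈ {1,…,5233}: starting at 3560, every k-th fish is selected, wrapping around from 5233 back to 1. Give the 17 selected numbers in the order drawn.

Selection 1: 3560
Selection 2: 3560 + 239 = 3799
Selection 3: 3799 + 239 = 4038
Selection 4: 4038 + 239 = 4277
Selection 5: 4277 + 239 = 4516
Selection 6: 4516 + 239 = 4755
Selection 7: 4755 + 239 = 4994
Selection 8: 4994 + 239 = 5233
Selection 9: 5233 + 239 = 5472 → 5472 − 5233 = 239
Selection 10: 239 + 239 = 478
Selection 11: 478 + 239 = 717
Selection 12: 717 + 239 = 956
Selection 13: 956 + 239 = 1195
Selection 14: 1195 + 239 = 1434
Selection 15: 1434 + 239 = 1673
Selection 16: 1673 + 239 = 1912
Selection 17: 1912 + 239 = 2151

3560, 3799, 4038, 4277, 4516, 4755, 4994, 5233, 239, 478, 717, 956, 1195, 1434, 1673, 1912, 2151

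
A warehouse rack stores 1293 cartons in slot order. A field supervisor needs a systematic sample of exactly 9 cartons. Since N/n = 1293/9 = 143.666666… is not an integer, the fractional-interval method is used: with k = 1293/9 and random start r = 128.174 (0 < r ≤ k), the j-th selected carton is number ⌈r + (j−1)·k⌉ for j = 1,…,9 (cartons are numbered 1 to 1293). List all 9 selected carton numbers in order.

129, 272, 416, 560, 703, 847, 991, 1134, 1278

j=1: r + 0k = 128.174 → ⌈·⌉ = 129
j=2: r + 1k = 271.840666… → ⌈·⌉ = 272
j=3: r + 2k = 415.507333… → ⌈·⌉ = 416
j=4: r + 3k = 559.174 → ⌈·⌉ = 560
j=5: r + 4k = 702.840666… → ⌈·⌉ = 703
j=6: r + 5k = 846.507333… → ⌈·⌉ = 847
j=7: r + 6k = 990.174 → ⌈·⌉ = 991
j=8: r + 7k = 1133.840666… → ⌈·⌉ = 1134
j=9: r + 8k = 1277.507333… → ⌈·⌉ = 1278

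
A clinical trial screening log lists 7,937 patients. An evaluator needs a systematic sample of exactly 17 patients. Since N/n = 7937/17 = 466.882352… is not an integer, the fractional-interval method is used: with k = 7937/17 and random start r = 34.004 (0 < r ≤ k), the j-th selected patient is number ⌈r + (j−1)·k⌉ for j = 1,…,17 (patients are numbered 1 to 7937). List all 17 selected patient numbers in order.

j=1: r + 0k = 34.004 → ⌈·⌉ = 35
j=2: r + 1k = 500.886352… → ⌈·⌉ = 501
j=3: r + 2k = 967.768705… → ⌈·⌉ = 968
j=4: r + 3k = 1434.651058… → ⌈·⌉ = 1435
j=5: r + 4k = 1901.533411… → ⌈·⌉ = 1902
j=6: r + 5k = 2368.415764… → ⌈·⌉ = 2369
j=7: r + 6k = 2835.298117… → ⌈·⌉ = 2836
j=8: r + 7k = 3302.180470… → ⌈·⌉ = 3303
j=9: r + 8k = 3769.062823… → ⌈·⌉ = 3770
j=10: r + 9k = 4235.945176… → ⌈·⌉ = 4236
j=11: r + 10k = 4702.827529… → ⌈·⌉ = 4703
j=12: r + 11k = 5169.709882… → ⌈·⌉ = 5170
j=13: r + 12k = 5636.592235… → ⌈·⌉ = 5637
j=14: r + 13k = 6103.474588… → ⌈·⌉ = 6104
j=15: r + 14k = 6570.356941… → ⌈·⌉ = 6571
j=16: r + 15k = 7037.239294… → ⌈·⌉ = 7038
j=17: r + 16k = 7504.121647… → ⌈·⌉ = 7505

35, 501, 968, 1435, 1902, 2369, 2836, 3303, 3770, 4236, 4703, 5170, 5637, 6104, 6571, 7038, 7505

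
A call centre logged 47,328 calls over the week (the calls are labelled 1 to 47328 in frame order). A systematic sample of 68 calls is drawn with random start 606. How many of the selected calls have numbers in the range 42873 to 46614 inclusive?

k = 47328/68 = 696
First selection ≥ 42873: 606 + ⌈(42873−606)/696⌉·696 = 606 + 61×696 = 43062
Last selection ≤ 46614: 606 + ⌊(46614−606)/696⌋·696 = 606 + 66×696 = 46542
Count = 66 − 61 + 1 = 6

6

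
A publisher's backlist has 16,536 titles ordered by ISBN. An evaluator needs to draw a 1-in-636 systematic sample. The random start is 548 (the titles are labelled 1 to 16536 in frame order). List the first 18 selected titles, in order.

title 1: 548
title 2: 548 + 636 = 1184
title 3: 1184 + 636 = 1820
title 4: 1820 + 636 = 2456
title 5: 2456 + 636 = 3092
title 6: 3092 + 636 = 3728
title 7: 3728 + 636 = 4364
title 8: 4364 + 636 = 5000
title 9: 5000 + 636 = 5636
title 10: 5636 + 636 = 6272
title 11: 6272 + 636 = 6908
title 12: 6908 + 636 = 7544
title 13: 7544 + 636 = 8180
title 14: 8180 + 636 = 8816
title 15: 8816 + 636 = 9452
title 16: 9452 + 636 = 10088
title 17: 10088 + 636 = 10724
title 18: 10724 + 636 = 11360

548, 1184, 1820, 2456, 3092, 3728, 4364, 5000, 5636, 6272, 6908, 7544, 8180, 8816, 9452, 10088, 10724, 11360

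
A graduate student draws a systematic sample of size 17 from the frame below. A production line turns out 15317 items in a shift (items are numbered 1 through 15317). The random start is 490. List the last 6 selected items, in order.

k = N/n = 15317/17 = 901
12th selection = 490 + 11×901 = 10401
13th: 10401 + 901 = 11302
14th: 11302 + 901 = 12203
15th: 12203 + 901 = 13104
16th: 13104 + 901 = 14005
17th: 14005 + 901 = 14906

10401, 11302, 12203, 13104, 14005, 14906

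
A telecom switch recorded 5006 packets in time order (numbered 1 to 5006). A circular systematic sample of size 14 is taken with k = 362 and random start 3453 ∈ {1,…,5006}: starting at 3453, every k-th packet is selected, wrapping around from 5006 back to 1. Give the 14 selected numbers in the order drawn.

3453, 3815, 4177, 4539, 4901, 257, 619, 981, 1343, 1705, 2067, 2429, 2791, 3153

Selection 1: 3453
Selection 2: 3453 + 362 = 3815
Selection 3: 3815 + 362 = 4177
Selection 4: 4177 + 362 = 4539
Selection 5: 4539 + 362 = 4901
Selection 6: 4901 + 362 = 5263 → 5263 − 5006 = 257
Selection 7: 257 + 362 = 619
Selection 8: 619 + 362 = 981
Selection 9: 981 + 362 = 1343
Selection 10: 1343 + 362 = 1705
Selection 11: 1705 + 362 = 2067
Selection 12: 2067 + 362 = 2429
Selection 13: 2429 + 362 = 2791
Selection 14: 2791 + 362 = 3153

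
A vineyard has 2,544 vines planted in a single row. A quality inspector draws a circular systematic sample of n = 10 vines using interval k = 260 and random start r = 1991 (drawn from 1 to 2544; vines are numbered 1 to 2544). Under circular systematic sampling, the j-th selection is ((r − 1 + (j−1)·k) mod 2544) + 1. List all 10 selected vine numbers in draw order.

1991, 2251, 2511, 227, 487, 747, 1007, 1267, 1527, 1787

Selection 1: 1991
Selection 2: 1991 + 260 = 2251
Selection 3: 2251 + 260 = 2511
Selection 4: 2511 + 260 = 2771 → 2771 − 2544 = 227
Selection 5: 227 + 260 = 487
Selection 6: 487 + 260 = 747
Selection 7: 747 + 260 = 1007
Selection 8: 1007 + 260 = 1267
Selection 9: 1267 + 260 = 1527
Selection 10: 1527 + 260 = 1787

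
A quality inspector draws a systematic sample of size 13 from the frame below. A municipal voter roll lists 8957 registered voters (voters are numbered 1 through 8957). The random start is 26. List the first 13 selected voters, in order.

k = N/n = 8957/13 = 689
voter 1: 26
voter 2: 26 + 689 = 715
voter 3: 715 + 689 = 1404
voter 4: 1404 + 689 = 2093
voter 5: 2093 + 689 = 2782
voter 6: 2782 + 689 = 3471
voter 7: 3471 + 689 = 4160
voter 8: 4160 + 689 = 4849
voter 9: 4849 + 689 = 5538
voter 10: 5538 + 689 = 6227
voter 11: 6227 + 689 = 6916
voter 12: 6916 + 689 = 7605
voter 13: 7605 + 689 = 8294

26, 715, 1404, 2093, 2782, 3471, 4160, 4849, 5538, 6227, 6916, 7605, 8294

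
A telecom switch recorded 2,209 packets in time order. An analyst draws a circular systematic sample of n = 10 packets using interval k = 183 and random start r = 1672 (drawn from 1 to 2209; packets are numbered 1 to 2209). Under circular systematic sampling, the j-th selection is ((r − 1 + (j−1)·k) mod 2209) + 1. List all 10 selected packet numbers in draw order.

1672, 1855, 2038, 12, 195, 378, 561, 744, 927, 1110

Selection 1: 1672
Selection 2: 1672 + 183 = 1855
Selection 3: 1855 + 183 = 2038
Selection 4: 2038 + 183 = 2221 → 2221 − 2209 = 12
Selection 5: 12 + 183 = 195
Selection 6: 195 + 183 = 378
Selection 7: 378 + 183 = 561
Selection 8: 561 + 183 = 744
Selection 9: 744 + 183 = 927
Selection 10: 927 + 183 = 1110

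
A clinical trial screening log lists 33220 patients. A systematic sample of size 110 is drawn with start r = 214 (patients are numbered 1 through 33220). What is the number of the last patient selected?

k = 33220/110 = 302
110th selection = r + (110−1)·k = 214 + 109×302 = 214 + 32918 = 33132

33132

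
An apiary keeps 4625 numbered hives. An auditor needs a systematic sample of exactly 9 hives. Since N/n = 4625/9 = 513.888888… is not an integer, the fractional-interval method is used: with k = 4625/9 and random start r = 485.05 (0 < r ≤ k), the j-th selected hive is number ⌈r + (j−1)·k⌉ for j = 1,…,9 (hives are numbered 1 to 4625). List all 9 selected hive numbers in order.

j=1: r + 0k = 485.05 → ⌈·⌉ = 486
j=2: r + 1k = 998.938888… → ⌈·⌉ = 999
j=3: r + 2k = 1512.827777… → ⌈·⌉ = 1513
j=4: r + 3k = 2026.716666… → ⌈·⌉ = 2027
j=5: r + 4k = 2540.605555… → ⌈·⌉ = 2541
j=6: r + 5k = 3054.494444… → ⌈·⌉ = 3055
j=7: r + 6k = 3568.383333… → ⌈·⌉ = 3569
j=8: r + 7k = 4082.272222… → ⌈·⌉ = 4083
j=9: r + 8k = 4596.161111… → ⌈·⌉ = 4597

486, 999, 1513, 2027, 2541, 3055, 3569, 4083, 4597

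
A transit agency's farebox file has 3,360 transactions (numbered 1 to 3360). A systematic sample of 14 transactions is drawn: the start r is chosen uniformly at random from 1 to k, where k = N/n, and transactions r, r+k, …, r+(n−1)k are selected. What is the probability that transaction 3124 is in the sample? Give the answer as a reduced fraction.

k = 3360/14 = 240.
Transaction 3124 is selected iff r ≡ 3124 (mod 240); exactly one such r in {1,…,240}.
Inclusion probability = 1/240.

1/240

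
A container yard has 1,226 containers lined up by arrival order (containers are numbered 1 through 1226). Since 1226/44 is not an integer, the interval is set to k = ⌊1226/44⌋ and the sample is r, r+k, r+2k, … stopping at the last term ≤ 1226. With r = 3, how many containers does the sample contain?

46

k = ⌊1226/44⌋ = 27
Achieved size = ⌊(1226 − 3)/27⌋ + 1 = ⌊1223/27⌋ + 1 = 45 + 1 = 46
(last selection: 3 + 45×27 = 1218 ≤ 1226; next would be 1245 > 1226)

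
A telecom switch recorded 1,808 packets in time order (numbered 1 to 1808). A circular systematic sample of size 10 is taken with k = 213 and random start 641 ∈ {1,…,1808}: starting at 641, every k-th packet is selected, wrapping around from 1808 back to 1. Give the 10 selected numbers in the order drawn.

641, 854, 1067, 1280, 1493, 1706, 111, 324, 537, 750

Selection 1: 641
Selection 2: 641 + 213 = 854
Selection 3: 854 + 213 = 1067
Selection 4: 1067 + 213 = 1280
Selection 5: 1280 + 213 = 1493
Selection 6: 1493 + 213 = 1706
Selection 7: 1706 + 213 = 1919 → 1919 − 1808 = 111
Selection 8: 111 + 213 = 324
Selection 9: 324 + 213 = 537
Selection 10: 537 + 213 = 750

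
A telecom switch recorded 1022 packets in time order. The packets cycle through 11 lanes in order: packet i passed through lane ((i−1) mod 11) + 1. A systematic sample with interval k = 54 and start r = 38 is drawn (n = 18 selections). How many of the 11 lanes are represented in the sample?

11

Consecutive selections differ by k = 54, so their lane numbers differ by 54 mod 11 = 10.
gcd(54, 11) = 1, so the sample visits 11/1 = 11 distinct residues mod 11.
Start 38 is lane 5; the lanes hit are 1, 2, 3, 4, 5, 6, 7, 8, 9, 10, 11.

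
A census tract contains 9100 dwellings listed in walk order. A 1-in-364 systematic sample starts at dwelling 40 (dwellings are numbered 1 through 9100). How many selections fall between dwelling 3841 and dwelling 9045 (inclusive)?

k = 364
First selection ≥ 3841: 40 + ⌈(3841−40)/364⌉·364 = 40 + 11×364 = 4044
Last selection ≤ 9045: 40 + ⌊(9045−40)/364⌋·364 = 40 + 24×364 = 8776
Count = 24 − 11 + 1 = 14

14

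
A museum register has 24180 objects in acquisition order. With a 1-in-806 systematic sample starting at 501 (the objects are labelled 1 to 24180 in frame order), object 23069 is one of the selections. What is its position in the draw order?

k = 806
position = (23069 − 501)/806 + 1 = 22568/806 + 1 = 28 + 1 = 29

29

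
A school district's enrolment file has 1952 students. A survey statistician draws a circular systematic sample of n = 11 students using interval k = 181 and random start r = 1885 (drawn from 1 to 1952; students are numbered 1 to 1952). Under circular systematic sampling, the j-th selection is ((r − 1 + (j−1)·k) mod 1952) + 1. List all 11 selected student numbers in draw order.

1885, 114, 295, 476, 657, 838, 1019, 1200, 1381, 1562, 1743

Selection 1: 1885
Selection 2: 1885 + 181 = 2066 → 2066 − 1952 = 114
Selection 3: 114 + 181 = 295
Selection 4: 295 + 181 = 476
Selection 5: 476 + 181 = 657
Selection 6: 657 + 181 = 838
Selection 7: 838 + 181 = 1019
Selection 8: 1019 + 181 = 1200
Selection 9: 1200 + 181 = 1381
Selection 10: 1381 + 181 = 1562
Selection 11: 1562 + 181 = 1743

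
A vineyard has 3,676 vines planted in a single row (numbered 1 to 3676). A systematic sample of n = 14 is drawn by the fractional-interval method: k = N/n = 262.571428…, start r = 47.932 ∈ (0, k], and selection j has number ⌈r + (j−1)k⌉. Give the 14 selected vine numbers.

j=1: r + 0k = 47.932 → ⌈·⌉ = 48
j=2: r + 1k = 310.503428… → ⌈·⌉ = 311
j=3: r + 2k = 573.074857… → ⌈·⌉ = 574
j=4: r + 3k = 835.646285… → ⌈·⌉ = 836
j=5: r + 4k = 1098.217714… → ⌈·⌉ = 1099
j=6: r + 5k = 1360.789142… → ⌈·⌉ = 1361
j=7: r + 6k = 1623.360571… → ⌈·⌉ = 1624
j=8: r + 7k = 1885.932 → ⌈·⌉ = 1886
j=9: r + 8k = 2148.503428… → ⌈·⌉ = 2149
j=10: r + 9k = 2411.074857… → ⌈·⌉ = 2412
j=11: r + 10k = 2673.646285… → ⌈·⌉ = 2674
j=12: r + 11k = 2936.217714… → ⌈·⌉ = 2937
j=13: r + 12k = 3198.789142… → ⌈·⌉ = 3199
j=14: r + 13k = 3461.360571… → ⌈·⌉ = 3462

48, 311, 574, 836, 1099, 1361, 1624, 1886, 2149, 2412, 2674, 2937, 3199, 3462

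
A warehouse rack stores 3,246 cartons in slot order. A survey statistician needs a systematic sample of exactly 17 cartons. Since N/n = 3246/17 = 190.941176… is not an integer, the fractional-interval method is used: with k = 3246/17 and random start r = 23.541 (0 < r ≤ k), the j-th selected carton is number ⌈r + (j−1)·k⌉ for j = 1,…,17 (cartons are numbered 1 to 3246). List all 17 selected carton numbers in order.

j=1: r + 0k = 23.541 → ⌈·⌉ = 24
j=2: r + 1k = 214.482176… → ⌈·⌉ = 215
j=3: r + 2k = 405.423352… → ⌈·⌉ = 406
j=4: r + 3k = 596.364529… → ⌈·⌉ = 597
j=5: r + 4k = 787.305705… → ⌈·⌉ = 788
j=6: r + 5k = 978.246882… → ⌈·⌉ = 979
j=7: r + 6k = 1169.188058… → ⌈·⌉ = 1170
j=8: r + 7k = 1360.129235… → ⌈·⌉ = 1361
j=9: r + 8k = 1551.070411… → ⌈·⌉ = 1552
j=10: r + 9k = 1742.011588… → ⌈·⌉ = 1743
j=11: r + 10k = 1932.952764… → ⌈·⌉ = 1933
j=12: r + 11k = 2123.893941… → ⌈·⌉ = 2124
j=13: r + 12k = 2314.835117… → ⌈·⌉ = 2315
j=14: r + 13k = 2505.776294… → ⌈·⌉ = 2506
j=15: r + 14k = 2696.717470… → ⌈·⌉ = 2697
j=16: r + 15k = 2887.658647… → ⌈·⌉ = 2888
j=17: r + 16k = 3078.599823… → ⌈·⌉ = 3079

24, 215, 406, 597, 788, 979, 1170, 1361, 1552, 1743, 1933, 2124, 2315, 2506, 2697, 2888, 3079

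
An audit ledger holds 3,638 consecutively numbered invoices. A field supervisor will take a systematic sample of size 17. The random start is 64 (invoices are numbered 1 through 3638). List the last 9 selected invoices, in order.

1776, 1990, 2204, 2418, 2632, 2846, 3060, 3274, 3488

k = N/n = 3638/17 = 214
9th selection = 64 + 8×214 = 1776
10th: 1776 + 214 = 1990
11th: 1990 + 214 = 2204
12th: 2204 + 214 = 2418
13th: 2418 + 214 = 2632
14th: 2632 + 214 = 2846
15th: 2846 + 214 = 3060
16th: 3060 + 214 = 3274
17th: 3274 + 214 = 3488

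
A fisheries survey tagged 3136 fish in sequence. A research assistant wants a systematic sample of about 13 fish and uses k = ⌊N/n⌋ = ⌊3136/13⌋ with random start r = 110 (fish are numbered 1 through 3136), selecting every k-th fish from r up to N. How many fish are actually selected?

k = ⌊3136/13⌋ = 241
Achieved size = ⌊(3136 − 110)/241⌋ + 1 = ⌊3026/241⌋ + 1 = 12 + 1 = 13
(last selection: 110 + 12×241 = 3002 ≤ 3136; next would be 3243 > 3136)

13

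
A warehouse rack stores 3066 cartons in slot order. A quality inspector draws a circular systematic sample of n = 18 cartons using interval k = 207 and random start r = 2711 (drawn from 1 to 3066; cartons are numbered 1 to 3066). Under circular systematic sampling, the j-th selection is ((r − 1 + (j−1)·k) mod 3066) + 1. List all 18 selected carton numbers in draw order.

Selection 1: 2711
Selection 2: 2711 + 207 = 2918
Selection 3: 2918 + 207 = 3125 → 3125 − 3066 = 59
Selection 4: 59 + 207 = 266
Selection 5: 266 + 207 = 473
Selection 6: 473 + 207 = 680
Selection 7: 680 + 207 = 887
Selection 8: 887 + 207 = 1094
Selection 9: 1094 + 207 = 1301
Selection 10: 1301 + 207 = 1508
Selection 11: 1508 + 207 = 1715
Selection 12: 1715 + 207 = 1922
Selection 13: 1922 + 207 = 2129
Selection 14: 2129 + 207 = 2336
Selection 15: 2336 + 207 = 2543
Selection 16: 2543 + 207 = 2750
Selection 17: 2750 + 207 = 2957
Selection 18: 2957 + 207 = 3164 → 3164 − 3066 = 98

2711, 2918, 59, 266, 473, 680, 887, 1094, 1301, 1508, 1715, 1922, 2129, 2336, 2543, 2750, 2957, 98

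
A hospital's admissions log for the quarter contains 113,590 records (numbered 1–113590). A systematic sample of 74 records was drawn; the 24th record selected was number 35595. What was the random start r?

k = 113590/74 = 1535
r = 35595 − (24−1)×1535 = 35595 − 35305 = 290

290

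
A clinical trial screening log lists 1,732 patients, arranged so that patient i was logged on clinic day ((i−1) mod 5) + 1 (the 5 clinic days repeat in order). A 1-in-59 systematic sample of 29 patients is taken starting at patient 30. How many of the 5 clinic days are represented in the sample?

5

Consecutive selections differ by k = 59, so their clinic day numbers differ by 59 mod 5 = 4.
gcd(59, 5) = 1, so the sample visits 5/1 = 5 distinct residues mod 5.
Start 30 is clinic day 5; the clinic days hit are 1, 2, 3, 4, 5.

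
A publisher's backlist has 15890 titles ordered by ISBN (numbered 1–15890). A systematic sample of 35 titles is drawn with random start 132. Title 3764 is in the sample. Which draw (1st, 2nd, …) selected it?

9

k = 15890/35 = 454
position = (3764 − 132)/454 + 1 = 3632/454 + 1 = 8 + 1 = 9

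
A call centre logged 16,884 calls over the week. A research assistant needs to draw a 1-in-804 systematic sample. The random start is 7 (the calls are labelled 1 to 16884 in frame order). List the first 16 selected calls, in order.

7, 811, 1615, 2419, 3223, 4027, 4831, 5635, 6439, 7243, 8047, 8851, 9655, 10459, 11263, 12067

call 1: 7
call 2: 7 + 804 = 811
call 3: 811 + 804 = 1615
call 4: 1615 + 804 = 2419
call 5: 2419 + 804 = 3223
call 6: 3223 + 804 = 4027
call 7: 4027 + 804 = 4831
call 8: 4831 + 804 = 5635
call 9: 5635 + 804 = 6439
call 10: 6439 + 804 = 7243
call 11: 7243 + 804 = 8047
call 12: 8047 + 804 = 8851
call 13: 8851 + 804 = 9655
call 14: 9655 + 804 = 10459
call 15: 10459 + 804 = 11263
call 16: 11263 + 804 = 12067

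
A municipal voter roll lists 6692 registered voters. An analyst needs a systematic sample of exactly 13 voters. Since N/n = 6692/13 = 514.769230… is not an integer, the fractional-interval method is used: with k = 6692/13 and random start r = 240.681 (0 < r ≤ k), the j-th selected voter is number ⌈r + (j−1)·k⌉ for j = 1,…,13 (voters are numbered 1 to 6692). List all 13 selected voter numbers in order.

j=1: r + 0k = 240.681 → ⌈·⌉ = 241
j=2: r + 1k = 755.450230… → ⌈·⌉ = 756
j=3: r + 2k = 1270.219461… → ⌈·⌉ = 1271
j=4: r + 3k = 1784.988692… → ⌈·⌉ = 1785
j=5: r + 4k = 2299.757923… → ⌈·⌉ = 2300
j=6: r + 5k = 2814.527153… → ⌈·⌉ = 2815
j=7: r + 6k = 3329.296384… → ⌈·⌉ = 3330
j=8: r + 7k = 3844.065615… → ⌈·⌉ = 3845
j=9: r + 8k = 4358.834846… → ⌈·⌉ = 4359
j=10: r + 9k = 4873.604076… → ⌈·⌉ = 4874
j=11: r + 10k = 5388.373307… → ⌈·⌉ = 5389
j=12: r + 11k = 5903.142538… → ⌈·⌉ = 5904
j=13: r + 12k = 6417.911769… → ⌈·⌉ = 6418

241, 756, 1271, 1785, 2300, 2815, 3330, 3845, 4359, 4874, 5389, 5904, 6418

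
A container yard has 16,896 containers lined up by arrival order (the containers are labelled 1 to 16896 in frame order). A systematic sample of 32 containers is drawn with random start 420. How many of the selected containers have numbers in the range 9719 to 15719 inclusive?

k = 16896/32 = 528
First selection ≥ 9719: 420 + ⌈(9719−420)/528⌉·528 = 420 + 18×528 = 9924
Last selection ≤ 15719: 420 + ⌊(15719−420)/528⌋·528 = 420 + 28×528 = 15204
Count = 28 − 18 + 1 = 11

11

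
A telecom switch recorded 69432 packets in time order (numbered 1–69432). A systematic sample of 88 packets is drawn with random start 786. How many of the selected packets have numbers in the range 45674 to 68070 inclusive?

29

k = 69432/88 = 789
First selection ≥ 45674: 786 + ⌈(45674−786)/789⌉·789 = 786 + 57×789 = 45759
Last selection ≤ 68070: 786 + ⌊(68070−786)/789⌋·789 = 786 + 85×789 = 67851
Count = 85 − 57 + 1 = 29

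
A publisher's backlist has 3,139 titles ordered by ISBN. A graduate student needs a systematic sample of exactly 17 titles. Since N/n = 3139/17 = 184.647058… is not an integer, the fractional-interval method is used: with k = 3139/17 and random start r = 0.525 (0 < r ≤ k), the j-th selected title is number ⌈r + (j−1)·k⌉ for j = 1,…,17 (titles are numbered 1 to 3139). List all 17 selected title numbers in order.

1, 186, 370, 555, 740, 924, 1109, 1294, 1478, 1663, 1847, 2032, 2217, 2401, 2586, 2771, 2955

j=1: r + 0k = 0.525 → ⌈·⌉ = 1
j=2: r + 1k = 185.172058… → ⌈·⌉ = 186
j=3: r + 2k = 369.819117… → ⌈·⌉ = 370
j=4: r + 3k = 554.466176… → ⌈·⌉ = 555
j=5: r + 4k = 739.113235… → ⌈·⌉ = 740
j=6: r + 5k = 923.760294… → ⌈·⌉ = 924
j=7: r + 6k = 1108.407352… → ⌈·⌉ = 1109
j=8: r + 7k = 1293.054411… → ⌈·⌉ = 1294
j=9: r + 8k = 1477.701470… → ⌈·⌉ = 1478
j=10: r + 9k = 1662.348529… → ⌈·⌉ = 1663
j=11: r + 10k = 1846.995588… → ⌈·⌉ = 1847
j=12: r + 11k = 2031.642647… → ⌈·⌉ = 2032
j=13: r + 12k = 2216.289705… → ⌈·⌉ = 2217
j=14: r + 13k = 2400.936764… → ⌈·⌉ = 2401
j=15: r + 14k = 2585.583823… → ⌈·⌉ = 2586
j=16: r + 15k = 2770.230882… → ⌈·⌉ = 2771
j=17: r + 16k = 2954.877941… → ⌈·⌉ = 2955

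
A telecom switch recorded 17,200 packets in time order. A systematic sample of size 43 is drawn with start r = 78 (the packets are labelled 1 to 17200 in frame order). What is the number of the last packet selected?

16878

k = 17200/43 = 400
43rd selection = r + (43−1)·k = 78 + 42×400 = 78 + 16800 = 16878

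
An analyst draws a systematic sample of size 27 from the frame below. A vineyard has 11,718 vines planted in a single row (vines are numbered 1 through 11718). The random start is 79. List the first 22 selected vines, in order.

79, 513, 947, 1381, 1815, 2249, 2683, 3117, 3551, 3985, 4419, 4853, 5287, 5721, 6155, 6589, 7023, 7457, 7891, 8325, 8759, 9193

k = N/n = 11718/27 = 434
vine 1: 79
vine 2: 79 + 434 = 513
vine 3: 513 + 434 = 947
vine 4: 947 + 434 = 1381
vine 5: 1381 + 434 = 1815
vine 6: 1815 + 434 = 2249
vine 7: 2249 + 434 = 2683
vine 8: 2683 + 434 = 3117
vine 9: 3117 + 434 = 3551
vine 10: 3551 + 434 = 3985
vine 11: 3985 + 434 = 4419
vine 12: 4419 + 434 = 4853
vine 13: 4853 + 434 = 5287
vine 14: 5287 + 434 = 5721
vine 15: 5721 + 434 = 6155
vine 16: 6155 + 434 = 6589
vine 17: 6589 + 434 = 7023
vine 18: 7023 + 434 = 7457
vine 19: 7457 + 434 = 7891
vine 20: 7891 + 434 = 8325
vine 21: 8325 + 434 = 8759
vine 22: 8759 + 434 = 9193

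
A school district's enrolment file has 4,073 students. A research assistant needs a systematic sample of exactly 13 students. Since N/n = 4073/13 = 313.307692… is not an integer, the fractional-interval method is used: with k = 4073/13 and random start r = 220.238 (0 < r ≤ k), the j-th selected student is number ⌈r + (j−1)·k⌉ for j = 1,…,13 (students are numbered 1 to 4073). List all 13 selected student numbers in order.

221, 534, 847, 1161, 1474, 1787, 2101, 2414, 2727, 3041, 3354, 3667, 3980

j=1: r + 0k = 220.238 → ⌈·⌉ = 221
j=2: r + 1k = 533.545692… → ⌈·⌉ = 534
j=3: r + 2k = 846.853384… → ⌈·⌉ = 847
j=4: r + 3k = 1160.161076… → ⌈·⌉ = 1161
j=5: r + 4k = 1473.468769… → ⌈·⌉ = 1474
j=6: r + 5k = 1786.776461… → ⌈·⌉ = 1787
j=7: r + 6k = 2100.084153… → ⌈·⌉ = 2101
j=8: r + 7k = 2413.391846… → ⌈·⌉ = 2414
j=9: r + 8k = 2726.699538… → ⌈·⌉ = 2727
j=10: r + 9k = 3040.007230… → ⌈·⌉ = 3041
j=11: r + 10k = 3353.314923… → ⌈·⌉ = 3354
j=12: r + 11k = 3666.622615… → ⌈·⌉ = 3667
j=13: r + 12k = 3979.930307… → ⌈·⌉ = 3980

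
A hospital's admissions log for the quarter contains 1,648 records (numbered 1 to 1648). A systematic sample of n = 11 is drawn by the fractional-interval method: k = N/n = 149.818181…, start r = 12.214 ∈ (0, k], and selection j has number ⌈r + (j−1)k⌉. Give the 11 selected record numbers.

j=1: r + 0k = 12.214 → ⌈·⌉ = 13
j=2: r + 1k = 162.032181… → ⌈·⌉ = 163
j=3: r + 2k = 311.850363… → ⌈·⌉ = 312
j=4: r + 3k = 461.668545… → ⌈·⌉ = 462
j=5: r + 4k = 611.486727… → ⌈·⌉ = 612
j=6: r + 5k = 761.304909… → ⌈·⌉ = 762
j=7: r + 6k = 911.123090… → ⌈·⌉ = 912
j=8: r + 7k = 1060.941272… → ⌈·⌉ = 1061
j=9: r + 8k = 1210.759454… → ⌈·⌉ = 1211
j=10: r + 9k = 1360.577636… → ⌈·⌉ = 1361
j=11: r + 10k = 1510.395818… → ⌈·⌉ = 1511

13, 163, 312, 462, 612, 762, 912, 1061, 1211, 1361, 1511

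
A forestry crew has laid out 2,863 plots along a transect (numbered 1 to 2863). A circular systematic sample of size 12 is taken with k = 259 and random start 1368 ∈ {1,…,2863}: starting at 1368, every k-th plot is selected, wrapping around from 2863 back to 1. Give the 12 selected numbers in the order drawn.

Selection 1: 1368
Selection 2: 1368 + 259 = 1627
Selection 3: 1627 + 259 = 1886
Selection 4: 1886 + 259 = 2145
Selection 5: 2145 + 259 = 2404
Selection 6: 2404 + 259 = 2663
Selection 7: 2663 + 259 = 2922 → 2922 − 2863 = 59
Selection 8: 59 + 259 = 318
Selection 9: 318 + 259 = 577
Selection 10: 577 + 259 = 836
Selection 11: 836 + 259 = 1095
Selection 12: 1095 + 259 = 1354

1368, 1627, 1886, 2145, 2404, 2663, 59, 318, 577, 836, 1095, 1354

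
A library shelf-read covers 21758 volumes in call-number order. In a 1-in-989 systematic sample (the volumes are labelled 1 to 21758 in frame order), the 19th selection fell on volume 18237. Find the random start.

k = 989
r = 18237 − (19−1)×989 = 18237 − 17802 = 435

435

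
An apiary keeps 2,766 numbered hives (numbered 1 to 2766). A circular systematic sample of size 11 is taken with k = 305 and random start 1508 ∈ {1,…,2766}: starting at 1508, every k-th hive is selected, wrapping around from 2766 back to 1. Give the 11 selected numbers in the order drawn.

1508, 1813, 2118, 2423, 2728, 267, 572, 877, 1182, 1487, 1792

Selection 1: 1508
Selection 2: 1508 + 305 = 1813
Selection 3: 1813 + 305 = 2118
Selection 4: 2118 + 305 = 2423
Selection 5: 2423 + 305 = 2728
Selection 6: 2728 + 305 = 3033 → 3033 − 2766 = 267
Selection 7: 267 + 305 = 572
Selection 8: 572 + 305 = 877
Selection 9: 877 + 305 = 1182
Selection 10: 1182 + 305 = 1487
Selection 11: 1487 + 305 = 1792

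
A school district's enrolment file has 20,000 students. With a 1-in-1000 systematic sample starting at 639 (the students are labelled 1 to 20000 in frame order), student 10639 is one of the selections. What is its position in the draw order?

k = 1000
position = (10639 − 639)/1000 + 1 = 10000/1000 + 1 = 10 + 1 = 11

11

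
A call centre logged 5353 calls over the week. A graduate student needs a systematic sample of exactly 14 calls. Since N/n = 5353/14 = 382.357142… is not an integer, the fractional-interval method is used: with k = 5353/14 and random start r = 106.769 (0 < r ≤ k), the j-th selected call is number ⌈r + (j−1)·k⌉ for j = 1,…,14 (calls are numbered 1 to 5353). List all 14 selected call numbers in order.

107, 490, 872, 1254, 1637, 2019, 2401, 2784, 3166, 3548, 3931, 4313, 4696, 5078

j=1: r + 0k = 106.769 → ⌈·⌉ = 107
j=2: r + 1k = 489.126142… → ⌈·⌉ = 490
j=3: r + 2k = 871.483285… → ⌈·⌉ = 872
j=4: r + 3k = 1253.840428… → ⌈·⌉ = 1254
j=5: r + 4k = 1636.197571… → ⌈·⌉ = 1637
j=6: r + 5k = 2018.554714… → ⌈·⌉ = 2019
j=7: r + 6k = 2400.911857… → ⌈·⌉ = 2401
j=8: r + 7k = 2783.269 → ⌈·⌉ = 2784
j=9: r + 8k = 3165.626142… → ⌈·⌉ = 3166
j=10: r + 9k = 3547.983285… → ⌈·⌉ = 3548
j=11: r + 10k = 3930.340428… → ⌈·⌉ = 3931
j=12: r + 11k = 4312.697571… → ⌈·⌉ = 4313
j=13: r + 12k = 4695.054714… → ⌈·⌉ = 4696
j=14: r + 13k = 5077.411857… → ⌈·⌉ = 5078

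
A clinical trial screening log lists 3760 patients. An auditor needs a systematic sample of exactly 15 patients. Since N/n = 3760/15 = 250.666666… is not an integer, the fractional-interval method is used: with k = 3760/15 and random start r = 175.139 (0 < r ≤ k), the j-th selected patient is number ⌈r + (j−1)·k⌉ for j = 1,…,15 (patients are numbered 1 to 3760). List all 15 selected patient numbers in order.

176, 426, 677, 928, 1178, 1429, 1680, 1930, 2181, 2432, 2682, 2933, 3184, 3434, 3685

j=1: r + 0k = 175.139 → ⌈·⌉ = 176
j=2: r + 1k = 425.805666… → ⌈·⌉ = 426
j=3: r + 2k = 676.472333… → ⌈·⌉ = 677
j=4: r + 3k = 927.139 → ⌈·⌉ = 928
j=5: r + 4k = 1177.805666… → ⌈·⌉ = 1178
j=6: r + 5k = 1428.472333… → ⌈·⌉ = 1429
j=7: r + 6k = 1679.139 → ⌈·⌉ = 1680
j=8: r + 7k = 1929.805666… → ⌈·⌉ = 1930
j=9: r + 8k = 2180.472333… → ⌈·⌉ = 2181
j=10: r + 9k = 2431.139 → ⌈·⌉ = 2432
j=11: r + 10k = 2681.805666… → ⌈·⌉ = 2682
j=12: r + 11k = 2932.472333… → ⌈·⌉ = 2933
j=13: r + 12k = 3183.139 → ⌈·⌉ = 3184
j=14: r + 13k = 3433.805666… → ⌈·⌉ = 3434
j=15: r + 14k = 3684.472333… → ⌈·⌉ = 3685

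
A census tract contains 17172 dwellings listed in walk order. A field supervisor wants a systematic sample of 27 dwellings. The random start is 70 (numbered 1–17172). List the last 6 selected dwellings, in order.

k = N/n = 17172/27 = 636
22nd selection = 70 + 21×636 = 13426
23rd: 13426 + 636 = 14062
24th: 14062 + 636 = 14698
25th: 14698 + 636 = 15334
26th: 15334 + 636 = 15970
27th: 15970 + 636 = 16606

13426, 14062, 14698, 15334, 15970, 16606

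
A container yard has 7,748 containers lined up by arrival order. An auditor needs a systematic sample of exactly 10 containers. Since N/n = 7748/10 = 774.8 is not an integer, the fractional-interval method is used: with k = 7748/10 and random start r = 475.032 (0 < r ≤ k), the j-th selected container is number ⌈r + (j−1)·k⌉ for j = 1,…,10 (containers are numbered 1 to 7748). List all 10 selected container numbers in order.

476, 1250, 2025, 2800, 3575, 4350, 5124, 5899, 6674, 7449

j=1: r + 0k = 475.032 → ⌈·⌉ = 476
j=2: r + 1k = 1249.832 → ⌈·⌉ = 1250
j=3: r + 2k = 2024.632 → ⌈·⌉ = 2025
j=4: r + 3k = 2799.432 → ⌈·⌉ = 2800
j=5: r + 4k = 3574.232 → ⌈·⌉ = 3575
j=6: r + 5k = 4349.032 → ⌈·⌉ = 4350
j=7: r + 6k = 5123.832 → ⌈·⌉ = 5124
j=8: r + 7k = 5898.632 → ⌈·⌉ = 5899
j=9: r + 8k = 6673.432 → ⌈·⌉ = 6674
j=10: r + 9k = 7448.232 → ⌈·⌉ = 7449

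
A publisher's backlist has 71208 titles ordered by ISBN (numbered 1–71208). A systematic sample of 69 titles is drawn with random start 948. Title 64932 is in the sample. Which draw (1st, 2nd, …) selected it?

k = 71208/69 = 1032
position = (64932 − 948)/1032 + 1 = 63984/1032 + 1 = 62 + 1 = 63

63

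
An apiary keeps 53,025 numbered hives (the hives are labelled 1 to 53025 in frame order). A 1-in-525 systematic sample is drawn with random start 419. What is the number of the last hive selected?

52919

k = 525
101st selection = r + (101−1)·k = 419 + 100×525 = 419 + 52500 = 52919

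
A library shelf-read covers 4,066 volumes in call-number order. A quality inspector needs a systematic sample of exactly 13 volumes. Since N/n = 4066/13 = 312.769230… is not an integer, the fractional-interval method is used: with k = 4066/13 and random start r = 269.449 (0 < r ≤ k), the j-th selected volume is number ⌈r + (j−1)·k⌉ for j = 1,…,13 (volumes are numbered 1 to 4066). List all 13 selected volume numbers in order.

270, 583, 895, 1208, 1521, 1834, 2147, 2459, 2772, 3085, 3398, 3710, 4023

j=1: r + 0k = 269.449 → ⌈·⌉ = 270
j=2: r + 1k = 582.218230… → ⌈·⌉ = 583
j=3: r + 2k = 894.987461… → ⌈·⌉ = 895
j=4: r + 3k = 1207.756692… → ⌈·⌉ = 1208
j=5: r + 4k = 1520.525923… → ⌈·⌉ = 1521
j=6: r + 5k = 1833.295153… → ⌈·⌉ = 1834
j=7: r + 6k = 2146.064384… → ⌈·⌉ = 2147
j=8: r + 7k = 2458.833615… → ⌈·⌉ = 2459
j=9: r + 8k = 2771.602846… → ⌈·⌉ = 2772
j=10: r + 9k = 3084.372076… → ⌈·⌉ = 3085
j=11: r + 10k = 3397.141307… → ⌈·⌉ = 3398
j=12: r + 11k = 3709.910538… → ⌈·⌉ = 3710
j=13: r + 12k = 4022.679769… → ⌈·⌉ = 4023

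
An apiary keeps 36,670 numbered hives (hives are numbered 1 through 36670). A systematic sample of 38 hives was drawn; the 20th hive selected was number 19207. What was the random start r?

872

k = 36670/38 = 965
r = 19207 − (20−1)×965 = 19207 − 18335 = 872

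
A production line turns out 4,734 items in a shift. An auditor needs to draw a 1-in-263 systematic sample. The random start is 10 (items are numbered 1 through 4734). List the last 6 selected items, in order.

3166, 3429, 3692, 3955, 4218, 4481

13th selection = 10 + 12×263 = 3166
14th: 3166 + 263 = 3429
15th: 3429 + 263 = 3692
16th: 3692 + 263 = 3955
17th: 3955 + 263 = 4218
18th: 4218 + 263 = 4481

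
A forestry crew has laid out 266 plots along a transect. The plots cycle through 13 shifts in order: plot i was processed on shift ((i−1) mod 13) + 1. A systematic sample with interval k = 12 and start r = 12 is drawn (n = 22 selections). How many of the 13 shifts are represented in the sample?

Consecutive selections differ by k = 12, so their shift numbers differ by 12 mod 13 = 12.
gcd(12, 13) = 1, so the sample visits 13/1 = 13 distinct residues mod 13.
Start 12 is shift 12; the shifts hit are 1, 2, 3, 4, 5, 6, 7, 8, 9, 10, 11, 12, 13.

13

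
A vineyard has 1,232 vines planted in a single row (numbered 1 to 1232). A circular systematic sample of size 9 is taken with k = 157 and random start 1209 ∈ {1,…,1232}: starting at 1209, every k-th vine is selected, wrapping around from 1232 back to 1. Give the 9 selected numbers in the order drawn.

Selection 1: 1209
Selection 2: 1209 + 157 = 1366 → 1366 − 1232 = 134
Selection 3: 134 + 157 = 291
Selection 4: 291 + 157 = 448
Selection 5: 448 + 157 = 605
Selection 6: 605 + 157 = 762
Selection 7: 762 + 157 = 919
Selection 8: 919 + 157 = 1076
Selection 9: 1076 + 157 = 1233 → 1233 − 1232 = 1

1209, 134, 291, 448, 605, 762, 919, 1076, 1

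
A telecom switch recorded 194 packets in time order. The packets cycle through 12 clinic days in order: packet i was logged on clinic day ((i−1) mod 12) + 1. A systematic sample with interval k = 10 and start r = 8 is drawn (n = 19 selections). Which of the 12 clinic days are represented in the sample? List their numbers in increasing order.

Consecutive selections differ by k = 10, so their clinic day numbers differ by 10 mod 12 = 10.
gcd(10, 12) = 2, so the sample visits 12/2 = 6 distinct residues mod 12.
Start 8 is clinic day 8; the clinic days hit are 2, 4, 6, 8, 10, 12.

2, 4, 6, 8, 10, 12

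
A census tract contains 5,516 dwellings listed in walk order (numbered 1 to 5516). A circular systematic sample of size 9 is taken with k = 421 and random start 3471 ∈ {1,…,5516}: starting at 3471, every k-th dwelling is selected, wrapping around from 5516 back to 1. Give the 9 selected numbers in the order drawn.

Selection 1: 3471
Selection 2: 3471 + 421 = 3892
Selection 3: 3892 + 421 = 4313
Selection 4: 4313 + 421 = 4734
Selection 5: 4734 + 421 = 5155
Selection 6: 5155 + 421 = 5576 → 5576 − 5516 = 60
Selection 7: 60 + 421 = 481
Selection 8: 481 + 421 = 902
Selection 9: 902 + 421 = 1323

3471, 3892, 4313, 4734, 5155, 60, 481, 902, 1323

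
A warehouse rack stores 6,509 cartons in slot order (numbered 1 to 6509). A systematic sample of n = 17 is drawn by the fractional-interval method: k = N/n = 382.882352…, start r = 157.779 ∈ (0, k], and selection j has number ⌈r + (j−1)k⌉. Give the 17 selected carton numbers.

j=1: r + 0k = 157.779 → ⌈·⌉ = 158
j=2: r + 1k = 540.661352… → ⌈·⌉ = 541
j=3: r + 2k = 923.543705… → ⌈·⌉ = 924
j=4: r + 3k = 1306.426058… → ⌈·⌉ = 1307
j=5: r + 4k = 1689.308411… → ⌈·⌉ = 1690
j=6: r + 5k = 2072.190764… → ⌈·⌉ = 2073
j=7: r + 6k = 2455.073117… → ⌈·⌉ = 2456
j=8: r + 7k = 2837.955470… → ⌈·⌉ = 2838
j=9: r + 8k = 3220.837823… → ⌈·⌉ = 3221
j=10: r + 9k = 3603.720176… → ⌈·⌉ = 3604
j=11: r + 10k = 3986.602529… → ⌈·⌉ = 3987
j=12: r + 11k = 4369.484882… → ⌈·⌉ = 4370
j=13: r + 12k = 4752.367235… → ⌈·⌉ = 4753
j=14: r + 13k = 5135.249588… → ⌈·⌉ = 5136
j=15: r + 14k = 5518.131941… → ⌈·⌉ = 5519
j=16: r + 15k = 5901.014294… → ⌈·⌉ = 5902
j=17: r + 16k = 6283.896647… → ⌈·⌉ = 6284

158, 541, 924, 1307, 1690, 2073, 2456, 2838, 3221, 3604, 3987, 4370, 4753, 5136, 5519, 5902, 6284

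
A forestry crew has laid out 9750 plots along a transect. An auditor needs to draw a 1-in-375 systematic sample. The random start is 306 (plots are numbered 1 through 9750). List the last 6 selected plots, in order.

21st selection = 306 + 20×375 = 7806
22nd: 7806 + 375 = 8181
23rd: 8181 + 375 = 8556
24th: 8556 + 375 = 8931
25th: 8931 + 375 = 9306
26th: 9306 + 375 = 9681

7806, 8181, 8556, 8931, 9306, 9681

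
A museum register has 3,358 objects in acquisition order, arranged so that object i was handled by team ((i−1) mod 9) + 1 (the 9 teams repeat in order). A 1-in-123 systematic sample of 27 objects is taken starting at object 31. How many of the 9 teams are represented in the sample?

3

Consecutive selections differ by k = 123, so their team numbers differ by 123 mod 9 = 6.
gcd(123, 9) = 3, so the sample visits 9/3 = 3 distinct residues mod 9.
Start 31 is team 4; the teams hit are 1, 4, 7.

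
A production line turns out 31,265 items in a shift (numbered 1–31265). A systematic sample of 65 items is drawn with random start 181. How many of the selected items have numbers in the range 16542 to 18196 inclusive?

k = 31265/65 = 481
First selection ≥ 16542: 181 + ⌈(16542−181)/481⌉·481 = 181 + 35×481 = 17016
Last selection ≤ 18196: 181 + ⌊(18196−181)/481⌋·481 = 181 + 37×481 = 17978
Count = 37 − 35 + 1 = 3

3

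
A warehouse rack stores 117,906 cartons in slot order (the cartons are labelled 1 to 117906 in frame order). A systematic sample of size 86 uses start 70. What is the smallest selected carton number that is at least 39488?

39829

k = 117906/86 = 1371
Steps past start: ⌈(39488 − 70)/1371⌉ = ⌈39418/1371⌉ = 29
Selected carton: 70 + 29×1371 = 39829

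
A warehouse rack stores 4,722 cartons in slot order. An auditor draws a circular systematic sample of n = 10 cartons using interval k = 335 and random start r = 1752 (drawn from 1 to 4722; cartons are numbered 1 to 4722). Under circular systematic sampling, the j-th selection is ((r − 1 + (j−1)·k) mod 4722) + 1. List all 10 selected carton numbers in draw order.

1752, 2087, 2422, 2757, 3092, 3427, 3762, 4097, 4432, 45

Selection 1: 1752
Selection 2: 1752 + 335 = 2087
Selection 3: 2087 + 335 = 2422
Selection 4: 2422 + 335 = 2757
Selection 5: 2757 + 335 = 3092
Selection 6: 3092 + 335 = 3427
Selection 7: 3427 + 335 = 3762
Selection 8: 3762 + 335 = 4097
Selection 9: 4097 + 335 = 4432
Selection 10: 4432 + 335 = 4767 → 4767 − 4722 = 45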